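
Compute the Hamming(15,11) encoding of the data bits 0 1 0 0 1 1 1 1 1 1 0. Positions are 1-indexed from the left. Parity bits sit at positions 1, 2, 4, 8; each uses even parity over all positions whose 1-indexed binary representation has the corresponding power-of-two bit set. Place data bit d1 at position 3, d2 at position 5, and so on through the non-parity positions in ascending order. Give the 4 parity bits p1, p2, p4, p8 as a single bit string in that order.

0100

Place data bits at non-power-of-two positions: b3=0, b5=1, b6=0, b7=0, b9=1, b10=1, b11=1, b12=1, b13=1, b14=1, b15=0.
p1 = XOR of data positions {3,5,7,9,11,13,15} = 0⊕1⊕0⊕1⊕1⊕1⊕0 = 0
p2 = XOR of data positions {3,6,7,10,11,14,15} = 0⊕0⊕0⊕1⊕1⊕1⊕0 = 1
p4 = XOR of data positions {5,6,7,12,13,14,15} = 1⊕0⊕0⊕1⊕1⊕1⊕0 = 0
p8 = XOR of data positions {9,10,11,12,13,14,15} = 1⊕1⊕1⊕1⊕1⊕1⊕0 = 0
Parity bits p1,p2,p4,p8 = 0100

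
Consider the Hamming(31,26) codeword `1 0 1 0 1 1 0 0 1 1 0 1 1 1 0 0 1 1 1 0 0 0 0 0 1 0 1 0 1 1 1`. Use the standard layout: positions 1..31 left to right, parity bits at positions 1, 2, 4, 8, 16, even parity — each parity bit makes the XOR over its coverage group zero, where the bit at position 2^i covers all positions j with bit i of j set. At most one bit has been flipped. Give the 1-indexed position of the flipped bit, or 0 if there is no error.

3

s1: b1⊕b3⊕b5⊕b7⊕b9⊕b11⊕b13⊕b15⊕b17⊕b19⊕b21⊕b23⊕b25⊕b27⊕b29⊕b31 = 1⊕1⊕1⊕0⊕1⊕0⊕1⊕0⊕1⊕1⊕0⊕0⊕1⊕1⊕1⊕1 = 1
s2: b2⊕b3⊕b6⊕b7⊕b10⊕b11⊕b14⊕b15⊕b18⊕b19⊕b22⊕b23⊕b26⊕b27⊕b30⊕b31 = 0⊕1⊕1⊕0⊕1⊕0⊕1⊕0⊕1⊕1⊕0⊕0⊕0⊕1⊕1⊕1 = 1
s4: b4⊕b5⊕b6⊕b7⊕b12⊕b13⊕b14⊕b15⊕b20⊕b21⊕b22⊕b23⊕b28⊕b29⊕b30⊕b31 = 0⊕1⊕1⊕0⊕1⊕1⊕1⊕0⊕0⊕0⊕0⊕0⊕0⊕1⊕1⊕1 = 0
s8: b8⊕b9⊕b10⊕b11⊕b12⊕b13⊕b14⊕b15⊕b24⊕b25⊕b26⊕b27⊕b28⊕b29⊕b30⊕b31 = 0⊕1⊕1⊕0⊕1⊕1⊕1⊕0⊕0⊕1⊕0⊕1⊕0⊕1⊕1⊕1 = 0
s16: b16⊕b17⊕b18⊕b19⊕b20⊕b21⊕b22⊕b23⊕b24⊕b25⊕b26⊕b27⊕b28⊕b29⊕b30⊕b31 = 0⊕1⊕1⊕1⊕0⊕0⊕0⊕0⊕0⊕1⊕0⊕1⊕0⊕1⊕1⊕1 = 0
Syndrome (s16...s1) = 00011 → position 3.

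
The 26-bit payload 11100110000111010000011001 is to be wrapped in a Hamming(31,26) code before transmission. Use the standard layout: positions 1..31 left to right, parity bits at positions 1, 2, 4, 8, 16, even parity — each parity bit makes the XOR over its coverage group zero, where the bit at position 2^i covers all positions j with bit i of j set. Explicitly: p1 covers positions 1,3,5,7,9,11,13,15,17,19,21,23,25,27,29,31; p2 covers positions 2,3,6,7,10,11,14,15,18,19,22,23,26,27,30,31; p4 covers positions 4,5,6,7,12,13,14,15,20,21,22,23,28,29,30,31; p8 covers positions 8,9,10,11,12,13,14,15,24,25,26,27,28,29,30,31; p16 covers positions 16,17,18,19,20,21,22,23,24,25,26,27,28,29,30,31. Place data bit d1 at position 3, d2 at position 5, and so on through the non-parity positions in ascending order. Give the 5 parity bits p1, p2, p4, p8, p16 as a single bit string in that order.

Place data bits at non-power-of-two positions: b3=1, b5=1, b6=1, b7=0, b9=0, b10=1, b11=1, b12=0, b13=0, b14=0, b15=0, b17=1, b18=1, b19=1, b20=0, b21=1, b22=0, b23=0, b24=0, b25=0, b26=0, b27=1, b28=1, b29=0, b30=0, b31=1.
p1 = XOR of data positions {3,5,7,9,11,13,15,17,19,21,23,25,27,29,31} = 1⊕1⊕0⊕0⊕1⊕0⊕0⊕1⊕1⊕1⊕0⊕0⊕1⊕0⊕1 = 0
p2 = XOR of data positions {3,6,7,10,11,14,15,18,19,22,23,26,27,30,31} = 1⊕1⊕0⊕1⊕1⊕0⊕0⊕1⊕1⊕0⊕0⊕0⊕1⊕0⊕1 = 0
p4 = XOR of data positions {5,6,7,12,13,14,15,20,21,22,23,28,29,30,31} = 1⊕1⊕0⊕0⊕0⊕0⊕0⊕0⊕1⊕0⊕0⊕1⊕0⊕0⊕1 = 1
p8 = XOR of data positions {9,10,11,12,13,14,15,24,25,26,27,28,29,30,31} = 0⊕1⊕1⊕0⊕0⊕0⊕0⊕0⊕0⊕0⊕1⊕1⊕0⊕0⊕1 = 1
p16 = XOR of data positions {17,18,19,20,21,22,23,24,25,26,27,28,29,30,31} = 1⊕1⊕1⊕0⊕1⊕0⊕0⊕0⊕0⊕0⊕1⊕1⊕0⊕0⊕1 = 1
Parity bits p1,p2,p4,p8,p16 = 00111

00111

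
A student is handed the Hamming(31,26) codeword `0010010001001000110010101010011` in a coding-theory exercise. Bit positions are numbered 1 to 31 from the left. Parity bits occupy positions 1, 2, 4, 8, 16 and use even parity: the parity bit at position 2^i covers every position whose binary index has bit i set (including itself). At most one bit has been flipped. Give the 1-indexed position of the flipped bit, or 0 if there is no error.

0

s1: b1⊕b3⊕b5⊕b7⊕b9⊕b11⊕b13⊕b15⊕b17⊕b19⊕b21⊕b23⊕b25⊕b27⊕b29⊕b31 = 0⊕1⊕0⊕0⊕0⊕0⊕1⊕0⊕1⊕0⊕1⊕1⊕1⊕1⊕0⊕1 = 0
s2: b2⊕b3⊕b6⊕b7⊕b10⊕b11⊕b14⊕b15⊕b18⊕b19⊕b22⊕b23⊕b26⊕b27⊕b30⊕b31 = 0⊕1⊕1⊕0⊕1⊕0⊕0⊕0⊕1⊕0⊕0⊕1⊕0⊕1⊕1⊕1 = 0
s4: b4⊕b5⊕b6⊕b7⊕b12⊕b13⊕b14⊕b15⊕b20⊕b21⊕b22⊕b23⊕b28⊕b29⊕b30⊕b31 = 0⊕0⊕1⊕0⊕0⊕1⊕0⊕0⊕0⊕1⊕0⊕1⊕0⊕0⊕1⊕1 = 0
s8: b8⊕b9⊕b10⊕b11⊕b12⊕b13⊕b14⊕b15⊕b24⊕b25⊕b26⊕b27⊕b28⊕b29⊕b30⊕b31 = 0⊕0⊕1⊕0⊕0⊕1⊕0⊕0⊕0⊕1⊕0⊕1⊕0⊕0⊕1⊕1 = 0
s16: b16⊕b17⊕b18⊕b19⊕b20⊕b21⊕b22⊕b23⊕b24⊕b25⊕b26⊕b27⊕b28⊕b29⊕b30⊕b31 = 0⊕1⊕1⊕0⊕0⊕1⊕0⊕1⊕0⊕1⊕0⊕1⊕0⊕0⊕1⊕1 = 0
Syndrome (s16...s1) = 00000 → position 0 (no error).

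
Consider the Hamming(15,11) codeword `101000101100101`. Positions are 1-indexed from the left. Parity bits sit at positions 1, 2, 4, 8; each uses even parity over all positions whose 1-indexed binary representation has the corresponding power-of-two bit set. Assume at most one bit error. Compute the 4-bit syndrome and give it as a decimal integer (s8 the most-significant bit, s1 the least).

s1: b1⊕b3⊕b5⊕b7⊕b9⊕b11⊕b13⊕b15 = 1⊕1⊕0⊕1⊕1⊕0⊕1⊕1 = 0
s2: b2⊕b3⊕b6⊕b7⊕b10⊕b11⊕b14⊕b15 = 0⊕1⊕0⊕1⊕1⊕0⊕0⊕1 = 0
s4: b4⊕b5⊕b6⊕b7⊕b12⊕b13⊕b14⊕b15 = 0⊕0⊕0⊕1⊕0⊕1⊕0⊕1 = 1
s8: b8⊕b9⊕b10⊕b11⊕b12⊕b13⊕b14⊕b15 = 0⊕1⊕1⊕0⊕0⊕1⊕0⊕1 = 0
Syndrome (s8...s1) = 0100 → position 4.

4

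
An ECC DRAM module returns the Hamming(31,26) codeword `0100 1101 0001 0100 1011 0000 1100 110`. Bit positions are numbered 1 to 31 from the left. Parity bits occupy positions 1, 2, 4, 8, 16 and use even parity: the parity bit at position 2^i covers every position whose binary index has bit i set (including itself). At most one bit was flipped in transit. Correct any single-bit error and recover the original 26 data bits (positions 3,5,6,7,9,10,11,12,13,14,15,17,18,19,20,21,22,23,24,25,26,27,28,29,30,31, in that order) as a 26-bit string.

01100001010101100001100010

s1: b1⊕b3⊕b5⊕b7⊕b9⊕b11⊕b13⊕b15⊕b17⊕b19⊕b21⊕b23⊕b25⊕b27⊕b29⊕b31 = 0⊕0⊕1⊕0⊕0⊕0⊕0⊕0⊕1⊕1⊕0⊕0⊕1⊕0⊕1⊕0 = 1
s2: b2⊕b3⊕b6⊕b7⊕b10⊕b11⊕b14⊕b15⊕b18⊕b19⊕b22⊕b23⊕b26⊕b27⊕b30⊕b31 = 1⊕0⊕1⊕0⊕0⊕0⊕1⊕0⊕0⊕1⊕0⊕0⊕1⊕0⊕1⊕0 = 0
s4: b4⊕b5⊕b6⊕b7⊕b12⊕b13⊕b14⊕b15⊕b20⊕b21⊕b22⊕b23⊕b28⊕b29⊕b30⊕b31 = 0⊕1⊕1⊕0⊕1⊕0⊕1⊕0⊕1⊕0⊕0⊕0⊕0⊕1⊕1⊕0 = 1
s8: b8⊕b9⊕b10⊕b11⊕b12⊕b13⊕b14⊕b15⊕b24⊕b25⊕b26⊕b27⊕b28⊕b29⊕b30⊕b31 = 1⊕0⊕0⊕0⊕1⊕0⊕1⊕0⊕0⊕1⊕1⊕0⊕0⊕1⊕1⊕0 = 1
s16: b16⊕b17⊕b18⊕b19⊕b20⊕b21⊕b22⊕b23⊕b24⊕b25⊕b26⊕b27⊕b28⊕b29⊕b30⊕b31 = 0⊕1⊕0⊕1⊕1⊕0⊕0⊕0⊕0⊕1⊕1⊕0⊕0⊕1⊕1⊕0 = 1
Syndrome (s16...s1) = 11101 → position 29.
Flip bit 29: corrected codeword = 0100110100010100101100001100010
Data bits at positions 3,5,6,7,9,10,11,12,13,14,15,17,18,19,20,21,22,23,24,25,26,27,28,29,30,31: 01100001010101100001100010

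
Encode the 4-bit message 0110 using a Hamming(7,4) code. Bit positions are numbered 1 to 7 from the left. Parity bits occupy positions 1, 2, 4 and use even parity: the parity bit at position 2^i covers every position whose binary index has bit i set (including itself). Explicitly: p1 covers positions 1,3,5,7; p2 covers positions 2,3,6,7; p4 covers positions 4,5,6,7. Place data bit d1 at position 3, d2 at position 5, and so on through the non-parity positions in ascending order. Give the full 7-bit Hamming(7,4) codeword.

Place data bits at non-power-of-two positions: b3=0, b5=1, b6=1, b7=0.
p1 = XOR of data positions {3,5,7} = 0⊕1⊕0 = 1
p2 = XOR of data positions {3,6,7} = 0⊕1⊕0 = 1
p4 = XOR of data positions {5,6,7} = 1⊕1⊕0 = 0
Codeword b1..b7 = 1100110

1100110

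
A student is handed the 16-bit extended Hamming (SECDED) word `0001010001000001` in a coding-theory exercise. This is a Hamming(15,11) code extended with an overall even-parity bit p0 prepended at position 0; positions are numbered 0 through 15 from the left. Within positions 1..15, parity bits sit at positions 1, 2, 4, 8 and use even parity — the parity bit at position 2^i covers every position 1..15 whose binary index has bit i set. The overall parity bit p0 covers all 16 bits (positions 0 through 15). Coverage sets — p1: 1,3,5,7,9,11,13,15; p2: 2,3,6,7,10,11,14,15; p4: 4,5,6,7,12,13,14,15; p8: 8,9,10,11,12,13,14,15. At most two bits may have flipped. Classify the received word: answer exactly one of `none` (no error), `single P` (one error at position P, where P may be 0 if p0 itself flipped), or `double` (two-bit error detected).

s1: b1⊕b3⊕b5⊕b7⊕b9⊕b11⊕b13⊕b15 = 0⊕1⊕1⊕0⊕1⊕0⊕0⊕1 = 0
s2: b2⊕b3⊕b6⊕b7⊕b10⊕b11⊕b14⊕b15 = 0⊕1⊕0⊕0⊕0⊕0⊕0⊕1 = 0
s4: b4⊕b5⊕b6⊕b7⊕b12⊕b13⊕b14⊕b15 = 0⊕1⊕0⊕0⊕0⊕0⊕0⊕1 = 0
s8: b8⊕b9⊕b10⊕b11⊕b12⊕b13⊕b14⊕b15 = 0⊕1⊕0⊕0⊕0⊕0⊕0⊕1 = 0
Syndrome (s8...s1) = 0000 → position 0 (no error).
Overall parity (XOR of all 16 bits, including p0): 0⊕0⊕0⊕1⊕0⊕1⊕0⊕0⊕0⊕1⊕0⊕0⊕0⊕0⊕0⊕1 = 0
Overall=0, syndrome position=0 → no error.

none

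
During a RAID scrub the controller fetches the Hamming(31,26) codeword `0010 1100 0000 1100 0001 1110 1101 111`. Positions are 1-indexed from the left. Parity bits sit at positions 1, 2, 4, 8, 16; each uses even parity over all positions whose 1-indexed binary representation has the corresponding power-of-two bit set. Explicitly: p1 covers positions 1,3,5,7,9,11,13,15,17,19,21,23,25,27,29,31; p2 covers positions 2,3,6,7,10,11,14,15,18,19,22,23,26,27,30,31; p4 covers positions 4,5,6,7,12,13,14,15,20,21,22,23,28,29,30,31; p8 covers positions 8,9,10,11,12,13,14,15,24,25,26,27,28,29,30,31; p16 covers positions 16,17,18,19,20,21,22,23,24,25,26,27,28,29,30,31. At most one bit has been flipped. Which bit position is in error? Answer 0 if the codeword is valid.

s1: b1⊕b3⊕b5⊕b7⊕b9⊕b11⊕b13⊕b15⊕b17⊕b19⊕b21⊕b23⊕b25⊕b27⊕b29⊕b31 = 0⊕1⊕1⊕0⊕0⊕0⊕1⊕0⊕0⊕0⊕1⊕1⊕1⊕0⊕1⊕1 = 0
s2: b2⊕b3⊕b6⊕b7⊕b10⊕b11⊕b14⊕b15⊕b18⊕b19⊕b22⊕b23⊕b26⊕b27⊕b30⊕b31 = 0⊕1⊕1⊕0⊕0⊕0⊕1⊕0⊕0⊕0⊕1⊕1⊕1⊕0⊕1⊕1 = 0
s4: b4⊕b5⊕b6⊕b7⊕b12⊕b13⊕b14⊕b15⊕b20⊕b21⊕b22⊕b23⊕b28⊕b29⊕b30⊕b31 = 0⊕1⊕1⊕0⊕0⊕1⊕1⊕0⊕1⊕1⊕1⊕1⊕1⊕1⊕1⊕1 = 0
s8: b8⊕b9⊕b10⊕b11⊕b12⊕b13⊕b14⊕b15⊕b24⊕b25⊕b26⊕b27⊕b28⊕b29⊕b30⊕b31 = 0⊕0⊕0⊕0⊕0⊕1⊕1⊕0⊕0⊕1⊕1⊕0⊕1⊕1⊕1⊕1 = 0
s16: b16⊕b17⊕b18⊕b19⊕b20⊕b21⊕b22⊕b23⊕b24⊕b25⊕b26⊕b27⊕b28⊕b29⊕b30⊕b31 = 0⊕0⊕0⊕0⊕1⊕1⊕1⊕1⊕0⊕1⊕1⊕0⊕1⊕1⊕1⊕1 = 0
Syndrome (s16...s1) = 00000 → position 0 (no error).

0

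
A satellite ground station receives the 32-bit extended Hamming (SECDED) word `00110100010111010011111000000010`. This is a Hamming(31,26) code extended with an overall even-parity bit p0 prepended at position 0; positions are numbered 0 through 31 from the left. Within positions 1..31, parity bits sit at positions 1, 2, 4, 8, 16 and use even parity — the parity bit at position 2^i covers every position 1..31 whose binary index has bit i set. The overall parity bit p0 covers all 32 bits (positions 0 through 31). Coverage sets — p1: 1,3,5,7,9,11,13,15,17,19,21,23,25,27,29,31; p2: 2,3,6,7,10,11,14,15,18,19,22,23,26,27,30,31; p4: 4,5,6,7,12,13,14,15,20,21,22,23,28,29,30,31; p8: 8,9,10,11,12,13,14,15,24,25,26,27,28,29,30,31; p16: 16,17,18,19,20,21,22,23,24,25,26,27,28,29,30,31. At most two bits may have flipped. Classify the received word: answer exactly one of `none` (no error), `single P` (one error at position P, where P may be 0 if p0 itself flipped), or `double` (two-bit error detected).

s1: b1⊕b3⊕b5⊕b7⊕b9⊕b11⊕b13⊕b15⊕b17⊕b19⊕b21⊕b23⊕b25⊕b27⊕b29⊕b31 = 0⊕1⊕1⊕0⊕1⊕1⊕1⊕1⊕0⊕1⊕1⊕0⊕0⊕0⊕0⊕0 = 0
s2: b2⊕b3⊕b6⊕b7⊕b10⊕b11⊕b14⊕b15⊕b18⊕b19⊕b22⊕b23⊕b26⊕b27⊕b30⊕b31 = 1⊕1⊕0⊕0⊕0⊕1⊕0⊕1⊕1⊕1⊕1⊕0⊕0⊕0⊕1⊕0 = 0
s4: b4⊕b5⊕b6⊕b7⊕b12⊕b13⊕b14⊕b15⊕b20⊕b21⊕b22⊕b23⊕b28⊕b29⊕b30⊕b31 = 0⊕1⊕0⊕0⊕1⊕1⊕0⊕1⊕1⊕1⊕1⊕0⊕0⊕0⊕1⊕0 = 0
s8: b8⊕b9⊕b10⊕b11⊕b12⊕b13⊕b14⊕b15⊕b24⊕b25⊕b26⊕b27⊕b28⊕b29⊕b30⊕b31 = 0⊕1⊕0⊕1⊕1⊕1⊕0⊕1⊕0⊕0⊕0⊕0⊕0⊕0⊕1⊕0 = 0
s16: b16⊕b17⊕b18⊕b19⊕b20⊕b21⊕b22⊕b23⊕b24⊕b25⊕b26⊕b27⊕b28⊕b29⊕b30⊕b31 = 0⊕0⊕1⊕1⊕1⊕1⊕1⊕0⊕0⊕0⊕0⊕0⊕0⊕0⊕1⊕0 = 0
Syndrome (s16...s1) = 00000 → position 0 (no error).
Overall parity (XOR of all 32 bits, including p0): 0⊕0⊕1⊕1⊕0⊕1⊕0⊕0⊕0⊕1⊕0⊕1⊕1⊕1⊕0⊕1⊕0⊕0⊕1⊕1⊕1⊕1⊕1⊕0⊕0⊕0⊕0⊕0⊕0⊕0⊕1⊕0 = 0
Overall=0, syndrome position=0 → no error.

none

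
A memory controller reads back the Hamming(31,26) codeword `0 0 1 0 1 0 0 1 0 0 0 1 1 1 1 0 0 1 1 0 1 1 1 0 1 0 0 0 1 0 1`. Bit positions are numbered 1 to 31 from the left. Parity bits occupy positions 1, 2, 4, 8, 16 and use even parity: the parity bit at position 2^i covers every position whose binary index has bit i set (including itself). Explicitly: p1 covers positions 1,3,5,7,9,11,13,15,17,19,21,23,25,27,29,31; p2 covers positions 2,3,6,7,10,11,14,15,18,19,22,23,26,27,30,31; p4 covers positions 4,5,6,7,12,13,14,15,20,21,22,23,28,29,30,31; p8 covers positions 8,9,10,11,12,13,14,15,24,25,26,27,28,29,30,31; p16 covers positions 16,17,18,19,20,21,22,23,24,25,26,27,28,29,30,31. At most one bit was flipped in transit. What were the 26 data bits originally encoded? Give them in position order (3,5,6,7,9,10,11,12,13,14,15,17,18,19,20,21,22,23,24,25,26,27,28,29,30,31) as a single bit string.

11000001111011011101000101

s1: b1⊕b3⊕b5⊕b7⊕b9⊕b11⊕b13⊕b15⊕b17⊕b19⊕b21⊕b23⊕b25⊕b27⊕b29⊕b31 = 0⊕1⊕1⊕0⊕0⊕0⊕1⊕1⊕0⊕1⊕1⊕1⊕1⊕0⊕1⊕1 = 0
s2: b2⊕b3⊕b6⊕b7⊕b10⊕b11⊕b14⊕b15⊕b18⊕b19⊕b22⊕b23⊕b26⊕b27⊕b30⊕b31 = 0⊕1⊕0⊕0⊕0⊕0⊕1⊕1⊕1⊕1⊕1⊕1⊕0⊕0⊕0⊕1 = 0
s4: b4⊕b5⊕b6⊕b7⊕b12⊕b13⊕b14⊕b15⊕b20⊕b21⊕b22⊕b23⊕b28⊕b29⊕b30⊕b31 = 0⊕1⊕0⊕0⊕1⊕1⊕1⊕1⊕0⊕1⊕1⊕1⊕0⊕1⊕0⊕1 = 0
s8: b8⊕b9⊕b10⊕b11⊕b12⊕b13⊕b14⊕b15⊕b24⊕b25⊕b26⊕b27⊕b28⊕b29⊕b30⊕b31 = 1⊕0⊕0⊕0⊕1⊕1⊕1⊕1⊕0⊕1⊕0⊕0⊕0⊕1⊕0⊕1 = 0
s16: b16⊕b17⊕b18⊕b19⊕b20⊕b21⊕b22⊕b23⊕b24⊕b25⊕b26⊕b27⊕b28⊕b29⊕b30⊕b31 = 0⊕0⊕1⊕1⊕0⊕1⊕1⊕1⊕0⊕1⊕0⊕0⊕0⊕1⊕0⊕1 = 0
Syndrome (s16...s1) = 00000 → position 0 (no error).
No correction needed.
Data bits at positions 3,5,6,7,9,10,11,12,13,14,15,17,18,19,20,21,22,23,24,25,26,27,28,29,30,31: 11000001111011011101000101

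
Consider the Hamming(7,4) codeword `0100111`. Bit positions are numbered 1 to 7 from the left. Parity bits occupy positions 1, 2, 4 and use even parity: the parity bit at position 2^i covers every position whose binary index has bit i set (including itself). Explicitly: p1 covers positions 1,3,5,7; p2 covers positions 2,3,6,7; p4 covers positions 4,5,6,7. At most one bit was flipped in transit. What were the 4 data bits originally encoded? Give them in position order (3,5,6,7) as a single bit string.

s1: b1⊕b3⊕b5⊕b7 = 0⊕0⊕1⊕1 = 0
s2: b2⊕b3⊕b6⊕b7 = 1⊕0⊕1⊕1 = 1
s4: b4⊕b5⊕b6⊕b7 = 0⊕1⊕1⊕1 = 1
Syndrome (s4...s1) = 110 → position 6.
Flip bit 6: corrected codeword = 0100101
Data bits at positions 3,5,6,7: 0101

0101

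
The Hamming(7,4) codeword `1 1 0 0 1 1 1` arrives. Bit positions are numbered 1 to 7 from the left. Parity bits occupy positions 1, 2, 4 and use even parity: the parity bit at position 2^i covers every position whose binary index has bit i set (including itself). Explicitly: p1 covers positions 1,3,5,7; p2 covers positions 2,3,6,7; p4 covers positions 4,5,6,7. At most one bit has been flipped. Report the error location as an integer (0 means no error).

s1: b1⊕b3⊕b5⊕b7 = 1⊕0⊕1⊕1 = 1
s2: b2⊕b3⊕b6⊕b7 = 1⊕0⊕1⊕1 = 1
s4: b4⊕b5⊕b6⊕b7 = 0⊕1⊕1⊕1 = 1
Syndrome (s4...s1) = 111 → position 7.

7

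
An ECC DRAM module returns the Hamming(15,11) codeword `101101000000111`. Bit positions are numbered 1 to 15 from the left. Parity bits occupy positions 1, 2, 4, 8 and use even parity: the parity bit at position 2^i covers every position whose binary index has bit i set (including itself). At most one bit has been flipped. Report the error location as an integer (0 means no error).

12

s1: b1⊕b3⊕b5⊕b7⊕b9⊕b11⊕b13⊕b15 = 1⊕1⊕0⊕0⊕0⊕0⊕1⊕1 = 0
s2: b2⊕b3⊕b6⊕b7⊕b10⊕b11⊕b14⊕b15 = 0⊕1⊕1⊕0⊕0⊕0⊕1⊕1 = 0
s4: b4⊕b5⊕b6⊕b7⊕b12⊕b13⊕b14⊕b15 = 1⊕0⊕1⊕0⊕0⊕1⊕1⊕1 = 1
s8: b8⊕b9⊕b10⊕b11⊕b12⊕b13⊕b14⊕b15 = 0⊕0⊕0⊕0⊕0⊕1⊕1⊕1 = 1
Syndrome (s8...s1) = 1100 → position 12.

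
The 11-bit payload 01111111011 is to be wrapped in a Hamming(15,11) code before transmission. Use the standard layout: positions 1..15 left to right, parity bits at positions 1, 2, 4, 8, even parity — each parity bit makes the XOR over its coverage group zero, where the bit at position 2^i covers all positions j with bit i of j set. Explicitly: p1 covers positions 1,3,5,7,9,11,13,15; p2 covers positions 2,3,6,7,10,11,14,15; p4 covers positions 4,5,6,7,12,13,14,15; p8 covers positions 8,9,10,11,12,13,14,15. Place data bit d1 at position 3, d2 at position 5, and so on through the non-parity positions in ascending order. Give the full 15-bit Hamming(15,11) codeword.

Place data bits at non-power-of-two positions: b3=0, b5=1, b6=1, b7=1, b9=1, b10=1, b11=1, b12=1, b13=0, b14=1, b15=1.
p1 = XOR of data positions {3,5,7,9,11,13,15} = 0⊕1⊕1⊕1⊕1⊕0⊕1 = 1
p2 = XOR of data positions {3,6,7,10,11,14,15} = 0⊕1⊕1⊕1⊕1⊕1⊕1 = 0
p4 = XOR of data positions {5,6,7,12,13,14,15} = 1⊕1⊕1⊕1⊕0⊕1⊕1 = 0
p8 = XOR of data positions {9,10,11,12,13,14,15} = 1⊕1⊕1⊕1⊕0⊕1⊕1 = 0
Codeword b1..b15 = 100011101111011

100011101111011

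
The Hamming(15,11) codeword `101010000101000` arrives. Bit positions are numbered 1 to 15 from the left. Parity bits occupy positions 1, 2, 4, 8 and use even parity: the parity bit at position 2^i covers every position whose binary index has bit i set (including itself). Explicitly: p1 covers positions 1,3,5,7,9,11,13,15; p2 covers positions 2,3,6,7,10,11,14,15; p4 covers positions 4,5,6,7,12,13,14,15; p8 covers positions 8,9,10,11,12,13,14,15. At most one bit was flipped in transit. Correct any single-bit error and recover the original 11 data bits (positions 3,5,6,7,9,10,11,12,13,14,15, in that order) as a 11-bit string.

11000101000

s1: b1⊕b3⊕b5⊕b7⊕b9⊕b11⊕b13⊕b15 = 1⊕1⊕1⊕0⊕0⊕0⊕0⊕0 = 1
s2: b2⊕b3⊕b6⊕b7⊕b10⊕b11⊕b14⊕b15 = 0⊕1⊕0⊕0⊕1⊕0⊕0⊕0 = 0
s4: b4⊕b5⊕b6⊕b7⊕b12⊕b13⊕b14⊕b15 = 0⊕1⊕0⊕0⊕1⊕0⊕0⊕0 = 0
s8: b8⊕b9⊕b10⊕b11⊕b12⊕b13⊕b14⊕b15 = 0⊕0⊕1⊕0⊕1⊕0⊕0⊕0 = 0
Syndrome (s8...s1) = 0001 → position 1.
Flip bit 1: corrected codeword = 001010000101000
Data bits at positions 3,5,6,7,9,10,11,12,13,14,15: 11000101000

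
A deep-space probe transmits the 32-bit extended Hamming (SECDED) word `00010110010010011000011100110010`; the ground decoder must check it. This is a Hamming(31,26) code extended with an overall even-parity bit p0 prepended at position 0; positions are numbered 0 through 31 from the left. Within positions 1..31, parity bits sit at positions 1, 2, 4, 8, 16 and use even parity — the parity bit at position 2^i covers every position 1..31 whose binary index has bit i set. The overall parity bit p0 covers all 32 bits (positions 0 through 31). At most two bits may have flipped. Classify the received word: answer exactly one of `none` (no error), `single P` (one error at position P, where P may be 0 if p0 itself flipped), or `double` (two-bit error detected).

s1: b1⊕b3⊕b5⊕b7⊕b9⊕b11⊕b13⊕b15⊕b17⊕b19⊕b21⊕b23⊕b25⊕b27⊕b29⊕b31 = 0⊕1⊕1⊕0⊕1⊕0⊕0⊕1⊕0⊕0⊕1⊕1⊕0⊕1⊕0⊕0 = 1
s2: b2⊕b3⊕b6⊕b7⊕b10⊕b11⊕b14⊕b15⊕b18⊕b19⊕b22⊕b23⊕b26⊕b27⊕b30⊕b31 = 0⊕1⊕1⊕0⊕0⊕0⊕0⊕1⊕0⊕0⊕1⊕1⊕1⊕1⊕1⊕0 = 0
s4: b4⊕b5⊕b6⊕b7⊕b12⊕b13⊕b14⊕b15⊕b20⊕b21⊕b22⊕b23⊕b28⊕b29⊕b30⊕b31 = 0⊕1⊕1⊕0⊕1⊕0⊕0⊕1⊕0⊕1⊕1⊕1⊕0⊕0⊕1⊕0 = 0
s8: b8⊕b9⊕b10⊕b11⊕b12⊕b13⊕b14⊕b15⊕b24⊕b25⊕b26⊕b27⊕b28⊕b29⊕b30⊕b31 = 0⊕1⊕0⊕0⊕1⊕0⊕0⊕1⊕0⊕0⊕1⊕1⊕0⊕0⊕1⊕0 = 0
s16: b16⊕b17⊕b18⊕b19⊕b20⊕b21⊕b22⊕b23⊕b24⊕b25⊕b26⊕b27⊕b28⊕b29⊕b30⊕b31 = 1⊕0⊕0⊕0⊕0⊕1⊕1⊕1⊕0⊕0⊕1⊕1⊕0⊕0⊕1⊕0 = 1
Syndrome (s16...s1) = 10001 → position 17.
Overall parity (XOR of all 32 bits, including p0): 0⊕0⊕0⊕1⊕0⊕1⊕1⊕0⊕0⊕1⊕0⊕0⊕1⊕0⊕0⊕1⊕1⊕0⊕0⊕0⊕0⊕1⊕1⊕1⊕0⊕0⊕1⊕1⊕0⊕0⊕1⊕0 = 1
Overall=1, syndrome position=17 → single-bit error at position 17.

single 17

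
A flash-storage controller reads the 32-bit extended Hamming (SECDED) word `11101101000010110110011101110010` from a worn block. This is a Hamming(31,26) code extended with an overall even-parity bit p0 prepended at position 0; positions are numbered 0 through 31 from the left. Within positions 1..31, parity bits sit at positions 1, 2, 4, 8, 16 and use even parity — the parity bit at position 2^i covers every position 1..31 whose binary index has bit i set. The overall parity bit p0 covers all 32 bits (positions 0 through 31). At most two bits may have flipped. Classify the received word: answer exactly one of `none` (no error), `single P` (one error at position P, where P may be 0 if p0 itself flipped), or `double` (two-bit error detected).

double

s1: b1⊕b3⊕b5⊕b7⊕b9⊕b11⊕b13⊕b15⊕b17⊕b19⊕b21⊕b23⊕b25⊕b27⊕b29⊕b31 = 1⊕0⊕1⊕1⊕0⊕0⊕0⊕1⊕1⊕0⊕1⊕1⊕1⊕1⊕0⊕0 = 1
s2: b2⊕b3⊕b6⊕b7⊕b10⊕b11⊕b14⊕b15⊕b18⊕b19⊕b22⊕b23⊕b26⊕b27⊕b30⊕b31 = 1⊕0⊕0⊕1⊕0⊕0⊕1⊕1⊕1⊕0⊕1⊕1⊕1⊕1⊕1⊕0 = 0
s4: b4⊕b5⊕b6⊕b7⊕b12⊕b13⊕b14⊕b15⊕b20⊕b21⊕b22⊕b23⊕b28⊕b29⊕b30⊕b31 = 1⊕1⊕0⊕1⊕1⊕0⊕1⊕1⊕0⊕1⊕1⊕1⊕0⊕0⊕1⊕0 = 0
s8: b8⊕b9⊕b10⊕b11⊕b12⊕b13⊕b14⊕b15⊕b24⊕b25⊕b26⊕b27⊕b28⊕b29⊕b30⊕b31 = 0⊕0⊕0⊕0⊕1⊕0⊕1⊕1⊕0⊕1⊕1⊕1⊕0⊕0⊕1⊕0 = 1
s16: b16⊕b17⊕b18⊕b19⊕b20⊕b21⊕b22⊕b23⊕b24⊕b25⊕b26⊕b27⊕b28⊕b29⊕b30⊕b31 = 0⊕1⊕1⊕0⊕0⊕1⊕1⊕1⊕0⊕1⊕1⊕1⊕0⊕0⊕1⊕0 = 1
Syndrome (s16...s1) = 11001 → position 25.
Overall parity (XOR of all 32 bits, including p0): 1⊕1⊕1⊕0⊕1⊕1⊕0⊕1⊕0⊕0⊕0⊕0⊕1⊕0⊕1⊕1⊕0⊕1⊕1⊕0⊕0⊕1⊕1⊕1⊕0⊕1⊕1⊕1⊕0⊕0⊕1⊕0 = 0
Overall=0, syndrome position=25 → double-bit error detected (uncorrectable).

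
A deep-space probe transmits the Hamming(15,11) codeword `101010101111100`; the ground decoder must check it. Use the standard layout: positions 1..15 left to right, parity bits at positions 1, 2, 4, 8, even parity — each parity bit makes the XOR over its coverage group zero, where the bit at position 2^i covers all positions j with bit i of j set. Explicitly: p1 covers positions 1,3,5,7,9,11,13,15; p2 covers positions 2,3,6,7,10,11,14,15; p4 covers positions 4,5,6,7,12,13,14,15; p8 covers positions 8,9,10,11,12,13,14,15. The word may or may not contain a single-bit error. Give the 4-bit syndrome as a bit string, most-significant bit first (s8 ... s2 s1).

s1: b1⊕b3⊕b5⊕b7⊕b9⊕b11⊕b13⊕b15 = 1⊕1⊕1⊕1⊕1⊕1⊕1⊕0 = 1
s2: b2⊕b3⊕b6⊕b7⊕b10⊕b11⊕b14⊕b15 = 0⊕1⊕0⊕1⊕1⊕1⊕0⊕0 = 0
s4: b4⊕b5⊕b6⊕b7⊕b12⊕b13⊕b14⊕b15 = 0⊕1⊕0⊕1⊕1⊕1⊕0⊕0 = 0
s8: b8⊕b9⊕b10⊕b11⊕b12⊕b13⊕b14⊕b15 = 0⊕1⊕1⊕1⊕1⊕1⊕0⊕0 = 1
Syndrome (s8...s1) = 1001 → position 9.

1001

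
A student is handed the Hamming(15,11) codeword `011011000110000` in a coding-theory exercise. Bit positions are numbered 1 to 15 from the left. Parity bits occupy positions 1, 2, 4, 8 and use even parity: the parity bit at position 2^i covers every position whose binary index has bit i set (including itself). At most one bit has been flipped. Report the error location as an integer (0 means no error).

s1: b1⊕b3⊕b5⊕b7⊕b9⊕b11⊕b13⊕b15 = 0⊕1⊕1⊕0⊕0⊕1⊕0⊕0 = 1
s2: b2⊕b3⊕b6⊕b7⊕b10⊕b11⊕b14⊕b15 = 1⊕1⊕1⊕0⊕1⊕1⊕0⊕0 = 1
s4: b4⊕b5⊕b6⊕b7⊕b12⊕b13⊕b14⊕b15 = 0⊕1⊕1⊕0⊕0⊕0⊕0⊕0 = 0
s8: b8⊕b9⊕b10⊕b11⊕b12⊕b13⊕b14⊕b15 = 0⊕0⊕1⊕1⊕0⊕0⊕0⊕0 = 0
Syndrome (s8...s1) = 0011 → position 3.

3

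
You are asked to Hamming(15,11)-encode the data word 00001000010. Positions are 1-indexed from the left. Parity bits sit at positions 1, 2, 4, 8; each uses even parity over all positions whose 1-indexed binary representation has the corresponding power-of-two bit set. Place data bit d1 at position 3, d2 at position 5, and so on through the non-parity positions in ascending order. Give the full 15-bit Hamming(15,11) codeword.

Place data bits at non-power-of-two positions: b3=0, b5=0, b6=0, b7=0, b9=1, b10=0, b11=0, b12=0, b13=0, b14=1, b15=0.
p1 = XOR of data positions {3,5,7,9,11,13,15} = 0⊕0⊕0⊕1⊕0⊕0⊕0 = 1
p2 = XOR of data positions {3,6,7,10,11,14,15} = 0⊕0⊕0⊕0⊕0⊕1⊕0 = 1
p4 = XOR of data positions {5,6,7,12,13,14,15} = 0⊕0⊕0⊕0⊕0⊕1⊕0 = 1
p8 = XOR of data positions {9,10,11,12,13,14,15} = 1⊕0⊕0⊕0⊕0⊕1⊕0 = 0
Codeword b1..b15 = 110100001000010

110100001000010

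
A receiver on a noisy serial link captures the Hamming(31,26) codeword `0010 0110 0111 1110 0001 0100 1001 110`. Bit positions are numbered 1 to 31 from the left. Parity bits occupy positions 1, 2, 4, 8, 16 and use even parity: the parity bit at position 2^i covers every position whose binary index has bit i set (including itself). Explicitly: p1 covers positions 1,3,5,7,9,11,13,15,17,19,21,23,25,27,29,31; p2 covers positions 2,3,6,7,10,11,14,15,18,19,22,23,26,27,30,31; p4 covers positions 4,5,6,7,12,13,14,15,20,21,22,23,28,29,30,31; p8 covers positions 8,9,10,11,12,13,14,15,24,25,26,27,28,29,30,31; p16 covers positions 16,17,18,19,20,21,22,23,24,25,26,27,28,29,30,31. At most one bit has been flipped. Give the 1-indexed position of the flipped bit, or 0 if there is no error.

s1: b1⊕b3⊕b5⊕b7⊕b9⊕b11⊕b13⊕b15⊕b17⊕b19⊕b21⊕b23⊕b25⊕b27⊕b29⊕b31 = 0⊕1⊕0⊕1⊕0⊕1⊕1⊕1⊕0⊕0⊕0⊕0⊕1⊕0⊕1⊕0 = 1
s2: b2⊕b3⊕b6⊕b7⊕b10⊕b11⊕b14⊕b15⊕b18⊕b19⊕b22⊕b23⊕b26⊕b27⊕b30⊕b31 = 0⊕1⊕1⊕1⊕1⊕1⊕1⊕1⊕0⊕0⊕1⊕0⊕0⊕0⊕1⊕0 = 1
s4: b4⊕b5⊕b6⊕b7⊕b12⊕b13⊕b14⊕b15⊕b20⊕b21⊕b22⊕b23⊕b28⊕b29⊕b30⊕b31 = 0⊕0⊕1⊕1⊕1⊕1⊕1⊕1⊕1⊕0⊕1⊕0⊕1⊕1⊕1⊕0 = 1
s8: b8⊕b9⊕b10⊕b11⊕b12⊕b13⊕b14⊕b15⊕b24⊕b25⊕b26⊕b27⊕b28⊕b29⊕b30⊕b31 = 0⊕0⊕1⊕1⊕1⊕1⊕1⊕1⊕0⊕1⊕0⊕0⊕1⊕1⊕1⊕0 = 0
s16: b16⊕b17⊕b18⊕b19⊕b20⊕b21⊕b22⊕b23⊕b24⊕b25⊕b26⊕b27⊕b28⊕b29⊕b30⊕b31 = 0⊕0⊕0⊕0⊕1⊕0⊕1⊕0⊕0⊕1⊕0⊕0⊕1⊕1⊕1⊕0 = 0
Syndrome (s16...s1) = 00111 → position 7.

7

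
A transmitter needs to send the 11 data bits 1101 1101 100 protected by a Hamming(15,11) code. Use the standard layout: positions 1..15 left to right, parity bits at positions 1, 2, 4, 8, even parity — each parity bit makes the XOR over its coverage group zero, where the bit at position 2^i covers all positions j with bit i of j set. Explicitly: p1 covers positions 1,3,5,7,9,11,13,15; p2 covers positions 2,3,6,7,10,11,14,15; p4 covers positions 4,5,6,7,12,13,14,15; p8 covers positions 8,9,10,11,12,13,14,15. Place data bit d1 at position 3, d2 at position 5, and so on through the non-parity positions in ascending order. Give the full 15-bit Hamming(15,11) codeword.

Place data bits at non-power-of-two positions: b3=1, b5=1, b6=0, b7=1, b9=1, b10=1, b11=0, b12=1, b13=1, b14=0, b15=0.
p1 = XOR of data positions {3,5,7,9,11,13,15} = 1⊕1⊕1⊕1⊕0⊕1⊕0 = 1
p2 = XOR of data positions {3,6,7,10,11,14,15} = 1⊕0⊕1⊕1⊕0⊕0⊕0 = 1
p4 = XOR of data positions {5,6,7,12,13,14,15} = 1⊕0⊕1⊕1⊕1⊕0⊕0 = 0
p8 = XOR of data positions {9,10,11,12,13,14,15} = 1⊕1⊕0⊕1⊕1⊕0⊕0 = 0
Codeword b1..b15 = 111010101101100

111010101101100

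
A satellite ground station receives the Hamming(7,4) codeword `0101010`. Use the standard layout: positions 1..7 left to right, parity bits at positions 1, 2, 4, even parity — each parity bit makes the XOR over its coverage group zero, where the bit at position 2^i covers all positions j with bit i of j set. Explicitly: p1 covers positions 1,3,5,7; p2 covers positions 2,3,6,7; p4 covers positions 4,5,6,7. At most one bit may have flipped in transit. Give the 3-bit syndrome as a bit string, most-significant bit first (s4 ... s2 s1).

s1: b1⊕b3⊕b5⊕b7 = 0⊕0⊕0⊕0 = 0
s2: b2⊕b3⊕b6⊕b7 = 1⊕0⊕1⊕0 = 0
s4: b4⊕b5⊕b6⊕b7 = 1⊕0⊕1⊕0 = 0
Syndrome (s4...s1) = 000 → position 0 (no error).

000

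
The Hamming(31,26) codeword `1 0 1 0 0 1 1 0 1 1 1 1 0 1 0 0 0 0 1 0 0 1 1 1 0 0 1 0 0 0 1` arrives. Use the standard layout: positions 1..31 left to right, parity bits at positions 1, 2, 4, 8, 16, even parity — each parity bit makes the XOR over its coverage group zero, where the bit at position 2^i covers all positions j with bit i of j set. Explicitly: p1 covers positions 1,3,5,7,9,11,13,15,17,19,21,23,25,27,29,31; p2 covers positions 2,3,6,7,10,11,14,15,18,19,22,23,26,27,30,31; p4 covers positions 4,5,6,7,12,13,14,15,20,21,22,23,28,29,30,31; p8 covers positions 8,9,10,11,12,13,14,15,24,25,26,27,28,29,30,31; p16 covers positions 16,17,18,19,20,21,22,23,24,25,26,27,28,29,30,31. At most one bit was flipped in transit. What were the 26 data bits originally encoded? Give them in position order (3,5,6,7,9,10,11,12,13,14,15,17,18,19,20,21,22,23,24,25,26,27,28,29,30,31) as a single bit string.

s1: b1⊕b3⊕b5⊕b7⊕b9⊕b11⊕b13⊕b15⊕b17⊕b19⊕b21⊕b23⊕b25⊕b27⊕b29⊕b31 = 1⊕1⊕0⊕1⊕1⊕1⊕0⊕0⊕0⊕1⊕0⊕1⊕0⊕1⊕0⊕1 = 1
s2: b2⊕b3⊕b6⊕b7⊕b10⊕b11⊕b14⊕b15⊕b18⊕b19⊕b22⊕b23⊕b26⊕b27⊕b30⊕b31 = 0⊕1⊕1⊕1⊕1⊕1⊕1⊕0⊕0⊕1⊕1⊕1⊕0⊕1⊕0⊕1 = 1
s4: b4⊕b5⊕b6⊕b7⊕b12⊕b13⊕b14⊕b15⊕b20⊕b21⊕b22⊕b23⊕b28⊕b29⊕b30⊕b31 = 0⊕0⊕1⊕1⊕1⊕0⊕1⊕0⊕0⊕0⊕1⊕1⊕0⊕0⊕0⊕1 = 1
s8: b8⊕b9⊕b10⊕b11⊕b12⊕b13⊕b14⊕b15⊕b24⊕b25⊕b26⊕b27⊕b28⊕b29⊕b30⊕b31 = 0⊕1⊕1⊕1⊕1⊕0⊕1⊕0⊕1⊕0⊕0⊕1⊕0⊕0⊕0⊕1 = 0
s16: b16⊕b17⊕b18⊕b19⊕b20⊕b21⊕b22⊕b23⊕b24⊕b25⊕b26⊕b27⊕b28⊕b29⊕b30⊕b31 = 0⊕0⊕0⊕1⊕0⊕0⊕1⊕1⊕1⊕0⊕0⊕1⊕0⊕0⊕0⊕1 = 0
Syndrome (s16...s1) = 00111 → position 7.
Flip bit 7: corrected codeword = 1010010011110100001001110010001
Data bits at positions 3,5,6,7,9,10,11,12,13,14,15,17,18,19,20,21,22,23,24,25,26,27,28,29,30,31: 10101111010001001110010001

10101111010001001110010001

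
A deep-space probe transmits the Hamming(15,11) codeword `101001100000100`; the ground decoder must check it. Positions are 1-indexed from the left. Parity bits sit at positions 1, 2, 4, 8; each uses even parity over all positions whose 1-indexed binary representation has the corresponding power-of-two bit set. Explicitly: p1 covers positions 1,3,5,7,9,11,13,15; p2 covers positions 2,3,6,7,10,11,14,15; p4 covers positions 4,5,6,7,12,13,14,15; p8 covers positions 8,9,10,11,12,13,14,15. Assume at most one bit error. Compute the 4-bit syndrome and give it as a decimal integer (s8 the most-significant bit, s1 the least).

14

s1: b1⊕b3⊕b5⊕b7⊕b9⊕b11⊕b13⊕b15 = 1⊕1⊕0⊕1⊕0⊕0⊕1⊕0 = 0
s2: b2⊕b3⊕b6⊕b7⊕b10⊕b11⊕b14⊕b15 = 0⊕1⊕1⊕1⊕0⊕0⊕0⊕0 = 1
s4: b4⊕b5⊕b6⊕b7⊕b12⊕b13⊕b14⊕b15 = 0⊕0⊕1⊕1⊕0⊕1⊕0⊕0 = 1
s8: b8⊕b9⊕b10⊕b11⊕b12⊕b13⊕b14⊕b15 = 0⊕0⊕0⊕0⊕0⊕1⊕0⊕0 = 1
Syndrome (s8...s1) = 1110 → position 14.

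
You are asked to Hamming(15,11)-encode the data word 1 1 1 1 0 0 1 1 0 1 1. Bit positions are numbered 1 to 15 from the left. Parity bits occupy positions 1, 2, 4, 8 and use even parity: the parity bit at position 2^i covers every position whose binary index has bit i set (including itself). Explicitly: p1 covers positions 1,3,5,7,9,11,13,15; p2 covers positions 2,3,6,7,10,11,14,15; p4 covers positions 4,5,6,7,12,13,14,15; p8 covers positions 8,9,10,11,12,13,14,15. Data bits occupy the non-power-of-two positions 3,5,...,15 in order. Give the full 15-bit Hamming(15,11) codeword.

Place data bits at non-power-of-two positions: b3=1, b5=1, b6=1, b7=1, b9=0, b10=0, b11=1, b12=1, b13=0, b14=1, b15=1.
p1 = XOR of data positions {3,5,7,9,11,13,15} = 1⊕1⊕1⊕0⊕1⊕0⊕1 = 1
p2 = XOR of data positions {3,6,7,10,11,14,15} = 1⊕1⊕1⊕0⊕1⊕1⊕1 = 0
p4 = XOR of data positions {5,6,7,12,13,14,15} = 1⊕1⊕1⊕1⊕0⊕1⊕1 = 0
p8 = XOR of data positions {9,10,11,12,13,14,15} = 0⊕0⊕1⊕1⊕0⊕1⊕1 = 0
Codeword b1..b15 = 101011100011011

101011100011011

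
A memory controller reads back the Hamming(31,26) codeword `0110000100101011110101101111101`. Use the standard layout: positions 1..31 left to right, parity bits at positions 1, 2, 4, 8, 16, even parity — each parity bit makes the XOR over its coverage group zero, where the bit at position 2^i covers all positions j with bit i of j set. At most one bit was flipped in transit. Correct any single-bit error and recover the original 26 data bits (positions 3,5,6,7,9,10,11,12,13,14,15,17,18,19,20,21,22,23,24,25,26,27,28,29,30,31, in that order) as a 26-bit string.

10000010101110101101111101

s1: b1⊕b3⊕b5⊕b7⊕b9⊕b11⊕b13⊕b15⊕b17⊕b19⊕b21⊕b23⊕b25⊕b27⊕b29⊕b31 = 0⊕1⊕0⊕0⊕0⊕1⊕1⊕1⊕1⊕0⊕0⊕1⊕1⊕1⊕1⊕1 = 0
s2: b2⊕b3⊕b6⊕b7⊕b10⊕b11⊕b14⊕b15⊕b18⊕b19⊕b22⊕b23⊕b26⊕b27⊕b30⊕b31 = 1⊕1⊕0⊕0⊕0⊕1⊕0⊕1⊕1⊕0⊕1⊕1⊕1⊕1⊕0⊕1 = 0
s4: b4⊕b5⊕b6⊕b7⊕b12⊕b13⊕b14⊕b15⊕b20⊕b21⊕b22⊕b23⊕b28⊕b29⊕b30⊕b31 = 0⊕0⊕0⊕0⊕0⊕1⊕0⊕1⊕1⊕0⊕1⊕1⊕1⊕1⊕0⊕1 = 0
s8: b8⊕b9⊕b10⊕b11⊕b12⊕b13⊕b14⊕b15⊕b24⊕b25⊕b26⊕b27⊕b28⊕b29⊕b30⊕b31 = 1⊕0⊕0⊕1⊕0⊕1⊕0⊕1⊕0⊕1⊕1⊕1⊕1⊕1⊕0⊕1 = 0
s16: b16⊕b17⊕b18⊕b19⊕b20⊕b21⊕b22⊕b23⊕b24⊕b25⊕b26⊕b27⊕b28⊕b29⊕b30⊕b31 = 1⊕1⊕1⊕0⊕1⊕0⊕1⊕1⊕0⊕1⊕1⊕1⊕1⊕1⊕0⊕1 = 0
Syndrome (s16...s1) = 00000 → position 0 (no error).
No correction needed.
Data bits at positions 3,5,6,7,9,10,11,12,13,14,15,17,18,19,20,21,22,23,24,25,26,27,28,29,30,31: 10000010101110101101111101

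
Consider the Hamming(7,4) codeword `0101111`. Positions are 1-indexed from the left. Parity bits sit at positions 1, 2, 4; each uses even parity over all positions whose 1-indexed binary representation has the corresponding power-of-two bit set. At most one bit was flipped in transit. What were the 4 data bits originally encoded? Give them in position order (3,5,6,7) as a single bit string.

0111

s1: b1⊕b3⊕b5⊕b7 = 0⊕0⊕1⊕1 = 0
s2: b2⊕b3⊕b6⊕b7 = 1⊕0⊕1⊕1 = 1
s4: b4⊕b5⊕b6⊕b7 = 1⊕1⊕1⊕1 = 0
Syndrome (s4...s1) = 010 → position 2.
Flip bit 2: corrected codeword = 0001111
Data bits at positions 3,5,6,7: 0111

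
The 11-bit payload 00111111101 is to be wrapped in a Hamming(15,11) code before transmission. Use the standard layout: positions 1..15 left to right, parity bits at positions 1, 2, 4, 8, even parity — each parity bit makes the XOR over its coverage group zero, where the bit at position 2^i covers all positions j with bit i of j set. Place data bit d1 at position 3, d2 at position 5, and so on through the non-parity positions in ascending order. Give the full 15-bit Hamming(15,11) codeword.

Place data bits at non-power-of-two positions: b3=0, b5=0, b6=1, b7=1, b9=1, b10=1, b11=1, b12=1, b13=1, b14=0, b15=1.
p1 = XOR of data positions {3,5,7,9,11,13,15} = 0⊕0⊕1⊕1⊕1⊕1⊕1 = 1
p2 = XOR of data positions {3,6,7,10,11,14,15} = 0⊕1⊕1⊕1⊕1⊕0⊕1 = 1
p4 = XOR of data positions {5,6,7,12,13,14,15} = 0⊕1⊕1⊕1⊕1⊕0⊕1 = 1
p8 = XOR of data positions {9,10,11,12,13,14,15} = 1⊕1⊕1⊕1⊕1⊕0⊕1 = 0
Codeword b1..b15 = 110101101111101

110101101111101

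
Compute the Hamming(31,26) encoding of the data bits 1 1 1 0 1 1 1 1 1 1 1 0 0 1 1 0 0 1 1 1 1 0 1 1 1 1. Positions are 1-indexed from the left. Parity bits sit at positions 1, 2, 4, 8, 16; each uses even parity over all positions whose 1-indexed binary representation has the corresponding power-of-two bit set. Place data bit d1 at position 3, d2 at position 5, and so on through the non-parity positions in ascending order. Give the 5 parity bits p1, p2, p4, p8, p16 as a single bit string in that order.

Place data bits at non-power-of-two positions: b3=1, b5=1, b6=1, b7=0, b9=1, b10=1, b11=1, b12=1, b13=1, b14=1, b15=1, b17=0, b18=0, b19=1, b20=1, b21=0, b22=0, b23=1, b24=1, b25=1, b26=1, b27=0, b28=1, b29=1, b30=1, b31=1.
p1 = XOR of data positions {3,5,7,9,11,13,15,17,19,21,23,25,27,29,31} = 1⊕1⊕0⊕1⊕1⊕1⊕1⊕0⊕1⊕0⊕1⊕1⊕0⊕1⊕1 = 1
p2 = XOR of data positions {3,6,7,10,11,14,15,18,19,22,23,26,27,30,31} = 1⊕1⊕0⊕1⊕1⊕1⊕1⊕0⊕1⊕0⊕1⊕1⊕0⊕1⊕1 = 1
p4 = XOR of data positions {5,6,7,12,13,14,15,20,21,22,23,28,29,30,31} = 1⊕1⊕0⊕1⊕1⊕1⊕1⊕1⊕0⊕0⊕1⊕1⊕1⊕1⊕1 = 0
p8 = XOR of data positions {9,10,11,12,13,14,15,24,25,26,27,28,29,30,31} = 1⊕1⊕1⊕1⊕1⊕1⊕1⊕1⊕1⊕1⊕0⊕1⊕1⊕1⊕1 = 0
p16 = XOR of data positions {17,18,19,20,21,22,23,24,25,26,27,28,29,30,31} = 0⊕0⊕1⊕1⊕0⊕0⊕1⊕1⊕1⊕1⊕0⊕1⊕1⊕1⊕1 = 0
Parity bits p1,p2,p4,p8,p16 = 11000

11000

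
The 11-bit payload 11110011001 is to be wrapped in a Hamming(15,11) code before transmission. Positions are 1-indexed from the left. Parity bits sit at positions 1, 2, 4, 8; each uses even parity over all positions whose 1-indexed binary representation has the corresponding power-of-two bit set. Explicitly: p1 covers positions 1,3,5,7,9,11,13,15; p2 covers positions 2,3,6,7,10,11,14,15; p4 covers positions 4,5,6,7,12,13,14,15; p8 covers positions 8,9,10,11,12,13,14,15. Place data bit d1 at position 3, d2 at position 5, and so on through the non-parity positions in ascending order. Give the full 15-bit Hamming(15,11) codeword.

111111110011001

Place data bits at non-power-of-two positions: b3=1, b5=1, b6=1, b7=1, b9=0, b10=0, b11=1, b12=1, b13=0, b14=0, b15=1.
p1 = XOR of data positions {3,5,7,9,11,13,15} = 1⊕1⊕1⊕0⊕1⊕0⊕1 = 1
p2 = XOR of data positions {3,6,7,10,11,14,15} = 1⊕1⊕1⊕0⊕1⊕0⊕1 = 1
p4 = XOR of data positions {5,6,7,12,13,14,15} = 1⊕1⊕1⊕1⊕0⊕0⊕1 = 1
p8 = XOR of data positions {9,10,11,12,13,14,15} = 0⊕0⊕1⊕1⊕0⊕0⊕1 = 1
Codeword b1..b15 = 111111110011001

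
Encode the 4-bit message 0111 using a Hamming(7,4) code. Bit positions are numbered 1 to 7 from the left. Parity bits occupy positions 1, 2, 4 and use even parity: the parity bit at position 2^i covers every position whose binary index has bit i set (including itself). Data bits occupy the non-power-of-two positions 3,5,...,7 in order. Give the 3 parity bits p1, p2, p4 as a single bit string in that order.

Place data bits at non-power-of-two positions: b3=0, b5=1, b6=1, b7=1.
p1 = XOR of data positions {3,5,7} = 0⊕1⊕1 = 0
p2 = XOR of data positions {3,6,7} = 0⊕1⊕1 = 0
p4 = XOR of data positions {5,6,7} = 1⊕1⊕1 = 1
Parity bits p1,p2,p4 = 001

001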